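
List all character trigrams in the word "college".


Word: "college" (length 7)
Number of trigrams = 7 - 3 + 1 = 5
  Position 0: "col"
  Position 1: "oll"
  Position 2: "lle"
  Position 3: "leg"
  Position 4: "ege"
Trigrams = "col", "oll", "lle", "leg", "ege"


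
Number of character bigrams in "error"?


Word: "error" (length 5)
Number of 2-grams = length - 2 + 1 = 5 - 2 + 1
= 4


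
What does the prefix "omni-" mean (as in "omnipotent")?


Prefix: omni-
Example: omnipotent = omni- + potent
Meaning = all


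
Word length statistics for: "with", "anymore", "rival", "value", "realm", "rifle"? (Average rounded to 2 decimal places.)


Lengths: "with"=4, "anymore"=7, "rival"=5, "value"=5, "realm"=5, "rifle"=5
Sum = 31, Count = 6
Average = 31/6 = 5.17
= avg=5.17, min=4, max=7


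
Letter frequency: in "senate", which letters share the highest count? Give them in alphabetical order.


Word: "senate"
Letter counts:
  'a': 1
  'e': 2
  'n': 1
  's': 1
  't': 1
Maximum count = 2
Most frequent = 'e' (2 times each)


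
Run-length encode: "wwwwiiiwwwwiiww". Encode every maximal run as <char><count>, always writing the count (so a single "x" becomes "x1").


String: "wwwwiiiwwwwiiww"
Scanning for consecutive runs:
  'w' x 4
  'i' x 3
  'w' x 4
  'i' x 2
  'w' x 2
RLE = "w4i3w4i2w2"


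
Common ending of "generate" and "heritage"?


Word 1: "generate"
Word 2: "heritage"
Comparing from end:
  Pos -1: 'e' == 'e'
  Pos -2: 't' != 'g' (stop)
LCS = "e" (length 1)


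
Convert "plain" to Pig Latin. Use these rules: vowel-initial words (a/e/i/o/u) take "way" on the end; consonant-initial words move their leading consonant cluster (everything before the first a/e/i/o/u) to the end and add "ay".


Word: "plain"
Starts with consonant(s) → move to end, add 'ay'
Consonant cluster: "pl"
Pig Latin = "ainplay"


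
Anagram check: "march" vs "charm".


Word 1: "march" → sorted: achmr
Word 2: "charm" → sorted: achmr
Same letters? achmr == achmr
Anagram = Yes


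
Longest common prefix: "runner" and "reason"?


Word 1: "runner"
Word 2: "reason"
Comparing from start:
  Pos 0: 'r' == 'r'
  Pos 1: 'u' != 'e' (stop)
LCP = "r" (length 1)


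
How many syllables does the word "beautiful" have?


Word: "beautiful"
Syllable breakdown: beau · ti · ful
Counting: 3 parts
= 3 syllables


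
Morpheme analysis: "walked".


Word: "walked"
Morphemes: walk + -ed
Each morpheme carries meaning
= 2 morphemes


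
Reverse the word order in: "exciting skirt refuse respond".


Original: "exciting skirt refuse respond"
Words (1..n): exciting | skirt | refuse | respond
Reversed (n..1): respond | refuse | skirt | exciting
Result = "respond refuse skirt exciting"


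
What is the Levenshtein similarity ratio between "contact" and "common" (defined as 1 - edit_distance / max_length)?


Word 1: "contact" (length 7)
Word 2: "common" (length 6)
One optimal edit sequence:
  1. keep 'c'
  2. keep 'o'
  3. delete 'n'  (+1)
  4. substitute 't' -> 'm'  (+1)
  5. substitute 'a' -> 'm'  (+1)
  6. substitute 'c' -> 'o'  (+1)
  7. substitute 't' -> 'n'  (+1)
Edit distance = 5
Max length = max(7, 6) = 7
Similarity = 1 - 5/7
= 0.2857


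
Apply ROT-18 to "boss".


Word: "boss"
Shift: 18
Each letter → (letter + shift) mod 26:
  'b' (1) + 18 = 19 → 't'
  'o' (14) + 18 = 6 → 'g'
  's' (18) + 18 = 10 → 'k'
  's' (18) + 18 = 10 → 'k'
Result = "tgkk"


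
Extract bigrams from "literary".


Word: "literary" (length 8)
Number of bigrams = 8 - 2 + 1 = 7
  Position 0: "li"
  Position 1: "it"
  Position 2: "te"
  Position 3: "er"
  Position 4: "ra"
  Position 5: "ar"
  Position 6: "ry"
Bigrams = "li", "it", "te", "er", "ra", "ar", "ry"


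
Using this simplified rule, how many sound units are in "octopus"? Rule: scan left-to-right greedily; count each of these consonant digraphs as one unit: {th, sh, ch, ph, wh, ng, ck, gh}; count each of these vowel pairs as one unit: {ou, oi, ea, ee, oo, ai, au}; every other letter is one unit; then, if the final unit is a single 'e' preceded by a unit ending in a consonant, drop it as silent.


Word: "octopus" (7 letters)
Left-to-right scan:
  1. 'o' (letter)
  2. 'c' (letter)
  3. 't' (letter)
  4. 'o' (letter)
  5. 'p' (letter)
  6. 'u' (letter)
  7. 's' (letter)
Units from scan: 7
Sound units = 7 units


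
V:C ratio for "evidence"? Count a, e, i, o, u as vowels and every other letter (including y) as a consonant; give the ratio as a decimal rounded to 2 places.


Word: "evidence"
Vowels (a,e,i,o,u): 4
Consonants: 4
Ratio = 4/4
= 1.00


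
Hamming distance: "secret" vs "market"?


Comparing character by character (same length = 6):
  Pos 0: 's' vs 'm' !=
  Pos 1: 'e' vs 'a' !=
  Pos 2: 'c' vs 'r' !=
  Pos 3: 'r' vs 'k' !=
  Pos 4: 'e' vs 'e' =
  Pos 5: 't' vs 't' =
Hamming distance = 4


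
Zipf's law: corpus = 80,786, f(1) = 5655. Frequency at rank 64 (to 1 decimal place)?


Zipf's law: f(r) = f(1) / r
f(1) = 5655
f(64) = 5655 / 64
= 88.4 occurrences


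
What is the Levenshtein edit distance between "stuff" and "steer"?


Word 1: "stuff" (length 5)
Word 2: "steer" (length 5)
One optimal edit sequence (insert/delete/substitute each cost 1):
  1. keep 's'
  2. keep 't'
  3. substitute 'u' -> 'e'  (+1)
  4. substitute 'f' -> 'e'  (+1)
  5. substitute 'f' -> 'r'  (+1)
Total edit operations: 3
Edit distance = 3


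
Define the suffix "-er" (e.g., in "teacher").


Suffix: -er
As in: teacher -> teach + -er
Meaning = one who / more


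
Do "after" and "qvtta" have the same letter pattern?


Pattern of "after": [0, 1, 2, 3, 4]
Pattern of "qvtta": [0, 1, 2, 2, 3]
Patterns do not match
Same pattern = No


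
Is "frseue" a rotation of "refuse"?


Word: "refuse", Candidate: "frseue"
Method: check if candidate is substring of word+word
"refuserefuse" contains "frseue"? No
Is rotation = No


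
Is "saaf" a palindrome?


Word: "saaf"
Reversed: "faas"
Forward == Backward? saaf != faas
Palindrome = No


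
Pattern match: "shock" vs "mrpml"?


Pattern of "shock": [0, 1, 2, 3, 4]
Pattern of "mrpml": [0, 1, 2, 0, 3]
Patterns do not match
Same pattern = No


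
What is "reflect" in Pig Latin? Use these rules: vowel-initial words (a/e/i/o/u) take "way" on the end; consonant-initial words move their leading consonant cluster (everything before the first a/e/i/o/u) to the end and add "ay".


Word: "reflect"
Starts with consonant(s) → move to end, add 'ay'
Consonant cluster: "r"
Pig Latin = "eflectray"


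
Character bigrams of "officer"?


Word: "officer" (length 7)
Number of bigrams = 7 - 2 + 1 = 6
  Position 0: "of"
  Position 1: "ff"
  Position 2: "fi"
  Position 3: "ic"
  Position 4: "ce"
  Position 5: "er"
Bigrams = "of", "ff", "fi", "ic", "ce", "er"


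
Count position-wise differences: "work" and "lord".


Comparing character by character (same length = 4):
  Pos 0: 'w' vs 'l' !=
  Pos 1: 'o' vs 'o' =
  Pos 2: 'r' vs 'r' =
  Pos 3: 'k' vs 'd' !=
Hamming distance = 2


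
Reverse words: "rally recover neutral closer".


Original: "rally recover neutral closer"
Words (1..n): rally | recover | neutral | closer
Reversed (n..1): closer | neutral | recover | rally
Result = "closer neutral recover rally"


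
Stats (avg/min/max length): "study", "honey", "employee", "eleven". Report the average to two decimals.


Lengths: "study"=5, "honey"=5, "employee"=8, "eleven"=6
Sum = 24, Count = 4
Average = 24/4 = 6.00
= avg=6.00, min=5, max=8


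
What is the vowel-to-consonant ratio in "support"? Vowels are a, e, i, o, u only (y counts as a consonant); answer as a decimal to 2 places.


Word: "support"
Vowels (a,e,i,o,u): 2
Consonants: 5
Ratio = 2/5
= 0.40


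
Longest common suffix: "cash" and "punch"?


Word 1: "cash"
Word 2: "punch"
Comparing from end:
  Pos -1: 'h' == 'h'
  Pos -2: 's' != 'c' (stop)
LCS = "h" (length 1)


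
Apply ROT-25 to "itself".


Word: "itself"
Shift: 25
Each letter → (letter + shift) mod 26:
  'i' (8) + 25 = 7 → 'h'
  't' (19) + 25 = 18 → 's'
  's' (18) + 25 = 17 → 'r'
  'e' (4) + 25 = 3 → 'd'
  'l' (11) + 25 = 10 → 'k'
  'f' (5) + 25 = 4 → 'e'
Result = "hsrdke"


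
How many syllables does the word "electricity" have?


Word: "electricity"
Syllable breakdown: e · lec · tric · i · ty
Counting: 5 parts
= 5 syllables


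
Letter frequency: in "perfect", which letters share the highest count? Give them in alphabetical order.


Word: "perfect"
Letter counts:
  'c': 1
  'e': 2
  'f': 1
  'p': 1
  'r': 1
  't': 1
Maximum count = 2
Most frequent = 'e' (2 times each)


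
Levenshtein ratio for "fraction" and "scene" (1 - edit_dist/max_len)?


Word 1: "fraction" (length 8)
Word 2: "scene" (length 5)
One optimal edit sequence:
  1. delete 'f'  (+1)
  2. delete 'r'  (+1)
  3. substitute 'a' -> 's'  (+1)
  4. keep 'c'
  5. delete 't'  (+1)
  6. substitute 'i' -> 'e'  (+1)
  7. substitute 'o' -> 'n'  (+1)
  8. substitute 'n' -> 'e'  (+1)
Edit distance = 7
Max length = max(8, 5) = 8
Similarity = 1 - 7/8
= 0.1250


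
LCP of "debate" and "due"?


Word 1: "debate"
Word 2: "due"
Comparing from start:
  Pos 0: 'd' == 'd'
  Pos 1: 'e' != 'u' (stop)
LCP = "d" (length 1)


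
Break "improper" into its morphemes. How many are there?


Word: "improper"
Morphemes: im- / proper
Each morpheme carries meaning
= 2 morphemes


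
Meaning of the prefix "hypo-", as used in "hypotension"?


Prefix: hypo-
Example: hypotension = hypo- + tension
Meaning = under / below normal


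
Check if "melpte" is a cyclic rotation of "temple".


Word: "temple", Candidate: "melpte"
Method: check if candidate is substring of word+word
"templetemple" contains "melpte"? No
Is rotation = No


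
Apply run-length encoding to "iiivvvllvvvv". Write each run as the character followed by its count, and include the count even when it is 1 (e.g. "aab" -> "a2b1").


String: "iiivvvllvvvv"
Scanning for consecutive runs:
  'i' x 3
  'v' x 3
  'l' x 2
  'v' x 4
RLE = "i3v3l2v4"


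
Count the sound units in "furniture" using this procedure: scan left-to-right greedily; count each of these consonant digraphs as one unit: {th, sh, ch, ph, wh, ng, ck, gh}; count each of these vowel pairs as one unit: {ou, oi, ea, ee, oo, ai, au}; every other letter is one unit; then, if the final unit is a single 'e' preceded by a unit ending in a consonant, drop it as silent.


Word: "furniture" (9 letters)
Left-to-right scan:
  1. 'f' (letter)
  2. 'u' (letter)
  3. 'r' (letter)
  4. 'n' (letter)
  5. 'i' (letter)
  6. 't' (letter)
  7. 'u' (letter)
  8. 'r' (letter)
  9. 'e' (letter)
Units from scan: 9
Final unit is 'e' after a consonant -> drop as silent (-1)
Sound units = 8 units


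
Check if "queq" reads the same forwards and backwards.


Word: "queq"
Reversed: "qeuq"
Forward == Backward? queq != qeuq
Palindrome = No


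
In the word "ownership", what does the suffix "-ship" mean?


Suffix: -ship
As in: ownership -> owner + -ship
Meaning = state / position


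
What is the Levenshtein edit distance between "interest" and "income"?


Word 1: "interest" (length 8)
Word 2: "income" (length 6)
One optimal edit sequence (insert/delete/substitute each cost 1):
  1. keep 'i'
  2. keep 'n'
  3. substitute 't' -> 'c'  (+1)
  4. substitute 'e' -> 'o'  (+1)
  5. substitute 'r' -> 'm'  (+1)
  6. keep 'e'
  7. delete 's'  (+1)
  8. delete 't'  (+1)
Total edit operations: 5
Edit distance = 5


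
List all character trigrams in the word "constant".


Word: "constant" (length 8)
Number of trigrams = 8 - 3 + 1 = 6
  Position 0: "con"
  Position 1: "ons"
  Position 2: "nst"
  Position 3: "sta"
  Position 4: "tan"
  Position 5: "ant"
Trigrams = "con", "ons", "nst", "sta", "tan", "ant"


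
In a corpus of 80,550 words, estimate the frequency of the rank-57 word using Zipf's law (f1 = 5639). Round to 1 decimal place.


Zipf's law: f(r) = f(1) / r
f(1) = 5639
f(57) = 5639 / 57
= 98.9 occurrences


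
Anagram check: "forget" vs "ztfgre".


Word 1: "forget" → sorted: efgort
Word 2: "ztfgre" → sorted: efgrtz
Same letters? efgort != efgrtz
Anagram = No


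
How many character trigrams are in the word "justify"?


Word: "justify" (length 7)
Number of 3-grams = length - 3 + 1 = 7 - 3 + 1
= 5


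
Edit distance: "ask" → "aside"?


Word 1: "ask" (length 3)
Word 2: "aside" (length 5)
One optimal edit sequence (insert/delete/substitute each cost 1):
  1. keep 'a'
  2. keep 's'
  3. insert 'i'  (+1)
  4. insert 'd'  (+1)
  5. substitute 'k' -> 'e'  (+1)
Total edit operations: 3
Edit distance = 3


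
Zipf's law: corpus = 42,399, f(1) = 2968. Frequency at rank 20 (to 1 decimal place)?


Zipf's law: f(r) = f(1) / r
f(1) = 2968
f(20) = 2968 / 20
= 148.4 occurrences


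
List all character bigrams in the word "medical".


Word: "medical" (length 7)
Number of bigrams = 7 - 2 + 1 = 6
  Position 0: "me"
  Position 1: "ed"
  Position 2: "di"
  Position 3: "ic"
  Position 4: "ca"
  Position 5: "al"
Bigrams = "me", "ed", "di", "ic", "ca", "al"


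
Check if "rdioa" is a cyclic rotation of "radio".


Word: "radio", Candidate: "rdioa"
Method: check if candidate is substring of word+word
"radioradio" contains "rdioa"? No
Is rotation = No


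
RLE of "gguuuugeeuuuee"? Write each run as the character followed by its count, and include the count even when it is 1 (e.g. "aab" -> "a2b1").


String: "gguuuugeeuuuee"
Scanning for consecutive runs:
  'g' x 2
  'u' x 4
  'g' x 1
  'e' x 2
  'u' x 3
  'e' x 2
RLE = "g2u4g1e2u3e2"


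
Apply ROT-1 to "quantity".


Word: "quantity"
Shift: 1
Each letter → (letter + shift) mod 26:
  'q' (16) + 1 = 17 → 'r'
  'u' (20) + 1 = 21 → 'v'
  'a' (0) + 1 = 1 → 'b'
  'n' (13) + 1 = 14 → 'o'
  't' (19) + 1 = 20 → 'u'
  'i' (8) + 1 = 9 → 'j'
  't' (19) + 1 = 20 → 'u'
  'y' (24) + 1 = 25 → 'z'
Result = "rvboujuz"


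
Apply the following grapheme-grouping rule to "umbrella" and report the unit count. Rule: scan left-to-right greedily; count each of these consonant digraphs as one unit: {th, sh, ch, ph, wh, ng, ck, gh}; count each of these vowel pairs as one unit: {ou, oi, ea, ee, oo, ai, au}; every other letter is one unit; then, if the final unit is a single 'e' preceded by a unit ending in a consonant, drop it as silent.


Word: "umbrella" (8 letters)
Left-to-right scan:
  [1] 'u' (letter)
  [2] 'm' (letter)
  [3] 'b' (letter)
  [4] 'r' (letter)
  [5] 'e' (letter)
  [6] 'l' (letter)
  [7] 'l' (letter)
  [8] 'a' (letter)
Units from scan: 8
Sound units = 8 units


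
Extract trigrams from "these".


Word: "these" (length 5)
Number of trigrams = 5 - 3 + 1 = 3
  Position 0: "the"
  Position 1: "hes"
  Position 2: "ese"
Trigrams = "the", "hes", "ese"


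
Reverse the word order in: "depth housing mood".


Original: "depth housing mood"
Words (1..n): depth | housing | mood
Reversed (n..1): mood | housing | depth
Result = "mood housing depth"


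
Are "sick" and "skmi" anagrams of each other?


Word 1: "sick" → sorted: ciks
Word 2: "skmi" → sorted: ikms
Same letters? ciks != ikms
Anagram = No


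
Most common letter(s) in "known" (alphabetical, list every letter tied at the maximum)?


Word: "known"
Letter counts:
  'k': 1
  'n': 2
  'o': 1
  'w': 1
Maximum count = 2
Most frequent = 'n' (2 times each)


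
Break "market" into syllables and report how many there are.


Word: "market"
Syllable breakdown: mar-ket
Counting: 2 parts
= 2 syllables


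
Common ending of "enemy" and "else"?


Word 1: "enemy"
Word 2: "else"
Comparing from end:
  Pos -1: 'y' != 'e' (stop)
LCS = "" (length 0)


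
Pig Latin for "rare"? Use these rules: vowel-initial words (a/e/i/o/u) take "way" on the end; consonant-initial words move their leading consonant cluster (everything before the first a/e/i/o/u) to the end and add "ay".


Word: "rare"
Starts with consonant(s) → move to end, add 'ay'
Consonant cluster: "r"
Pig Latin = "areray"


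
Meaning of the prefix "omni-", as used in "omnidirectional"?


Prefix: omni-
Example: omnidirectional = omni- + directional
Meaning = all


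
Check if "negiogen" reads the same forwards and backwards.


Word: "negiogen"
Reversed: "negoigen"
Forward == Backward? negiogen != negoigen
Palindrome = No


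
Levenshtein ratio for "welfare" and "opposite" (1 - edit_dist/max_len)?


Word 1: "welfare" (length 7)
Word 2: "opposite" (length 8)
One optimal edit sequence:
  1. insert 'o'  (+1)
  2. substitute 'w' -> 'p'  (+1)
  3. substitute 'e' -> 'p'  (+1)
  4. substitute 'l' -> 'o'  (+1)
  5. substitute 'f' -> 's'  (+1)
  6. substitute 'a' -> 'i'  (+1)
  7. substitute 'r' -> 't'  (+1)
  8. keep 'e'
Edit distance = 7
Max length = max(7, 8) = 8
Similarity = 1 - 7/8
= 0.1250


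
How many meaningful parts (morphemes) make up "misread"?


Word: "misread"
Morphemes: mis- / read
Each morpheme carries meaning
= 2 morphemes


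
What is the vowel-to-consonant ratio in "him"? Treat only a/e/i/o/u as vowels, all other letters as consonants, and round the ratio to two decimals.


Word: "him"
Vowels (a,e,i,o,u): 1
Consonants: 2
Ratio = 1/2
= 0.50


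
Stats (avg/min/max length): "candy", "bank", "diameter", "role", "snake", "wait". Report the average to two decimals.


Lengths: "candy"=5, "bank"=4, "diameter"=8, "role"=4, "snake"=5, "wait"=4
Sum = 30, Count = 6
Average = 30/6 = 5.00
= avg=5.00, min=4, max=8


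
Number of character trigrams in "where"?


Word: "where" (length 5)
Number of 3-grams = length - 3 + 1 = 5 - 3 + 1
= 3


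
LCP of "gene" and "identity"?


Word 1: "gene"
Word 2: "identity"
Comparing from start:
  Pos 0: 'g' != 'i' (stop)
LCP = "" (length 0)


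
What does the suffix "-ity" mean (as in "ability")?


Suffix: -ity
As in: ability -> able + -ity, with a spelling change
Meaning = quality of


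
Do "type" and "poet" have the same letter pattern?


Pattern of "type": [0, 1, 2, 3]
Pattern of "poet": [0, 1, 2, 3]
Patterns match
Same pattern = Yes


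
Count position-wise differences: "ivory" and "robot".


Comparing character by character (same length = 5):
  Pos 0: 'i' vs 'r' !=
  Pos 1: 'v' vs 'o' !=
  Pos 2: 'o' vs 'b' !=
  Pos 3: 'r' vs 'o' !=
  Pos 4: 'y' vs 't' !=
Hamming distance = 5


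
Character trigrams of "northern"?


Word: "northern" (length 8)
Number of trigrams = 8 - 3 + 1 = 6
  Position 0: "nor"
  Position 1: "ort"
  Position 2: "rth"
  Position 3: "the"
  Position 4: "her"
  Position 5: "ern"
Trigrams = "nor", "ort", "rth", "the", "her", "ern"


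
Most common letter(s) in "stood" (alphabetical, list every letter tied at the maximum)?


Word: "stood"
Letter counts:
  'd': 1
  'o': 2
  's': 1
  't': 1
Maximum count = 2
Most frequent = 'o' (2 times each)


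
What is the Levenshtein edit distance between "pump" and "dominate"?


Word 1: "pump" (length 4)
Word 2: "dominate" (length 8)
One optimal edit sequence (insert/delete/substitute each cost 1):
  1. substitute 'p' -> 'd'  (+1)
  2. substitute 'u' -> 'o'  (+1)
  3. keep 'm'
  4. insert 'i'  (+1)
  5. insert 'n'  (+1)
  6. insert 'a'  (+1)
  7. insert 't'  (+1)
  8. substitute 'p' -> 'e'  (+1)
Total edit operations: 7
Edit distance = 7


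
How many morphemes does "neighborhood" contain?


Word: "neighborhood"
Morphemes: neighbor + -hood
Each morpheme carries meaning
= 2 morphemes


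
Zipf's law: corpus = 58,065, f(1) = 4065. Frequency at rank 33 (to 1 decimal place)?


Zipf's law: f(r) = f(1) / r
f(1) = 4065
f(33) = 4065 / 33
= 123.2 occurrences


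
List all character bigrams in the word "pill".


Word: "pill" (length 4)
Number of bigrams = 4 - 2 + 1 = 3
  Position 0: "pi"
  Position 1: "il"
  Position 2: "ll"
Bigrams = "pi", "il", "ll"


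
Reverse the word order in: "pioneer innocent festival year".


Original: "pioneer innocent festival year"
Words (1..n): pioneer | innocent | festival | year
Reversed (n..1): year | festival | innocent | pioneer
Result = "year festival innocent pioneer"


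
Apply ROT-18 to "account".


Word: "account"
Shift: 18
Each letter → (letter + shift) mod 26:
  'a' (0) + 18 = 18 → 's'
  'c' (2) + 18 = 20 → 'u'
  'c' (2) + 18 = 20 → 'u'
  'o' (14) + 18 = 6 → 'g'
  'u' (20) + 18 = 12 → 'm'
  'n' (13) + 18 = 5 → 'f'
  't' (19) + 18 = 11 → 'l'
Result = "suugmfl"


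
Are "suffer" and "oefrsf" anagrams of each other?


Word 1: "suffer" → sorted: effrsu
Word 2: "oefrsf" → sorted: effors
Same letters? effrsu != effors
Anagram = No


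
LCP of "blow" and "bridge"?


Word 1: "blow"
Word 2: "bridge"
Comparing from start:
  Pos 0: 'b' == 'b'
  Pos 1: 'l' != 'r' (stop)
LCP = "b" (length 1)


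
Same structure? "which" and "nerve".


Pattern of "which": [0, 1, 2, 3, 1]
Pattern of "nerve": [0, 1, 2, 3, 1]
Patterns match
Same pattern = Yes


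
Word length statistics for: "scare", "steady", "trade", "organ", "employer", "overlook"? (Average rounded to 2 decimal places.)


Lengths: "scare"=5, "steady"=6, "trade"=5, "organ"=5, "employer"=8, "overlook"=8
Sum = 37, Count = 6
Average = 37/6 = 6.17
= avg=6.17, min=5, max=8


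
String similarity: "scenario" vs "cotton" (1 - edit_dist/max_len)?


Word 1: "scenario" (length 8)
Word 2: "cotton" (length 6)
One optimal edit sequence:
  1. delete 's'  (+1)
  2. keep 'c'
  3. delete 'e'  (+1)
  4. substitute 'n' -> 'o'  (+1)
  5. substitute 'a' -> 't'  (+1)
  6. substitute 'r' -> 't'  (+1)
  7. substitute 'i' -> 'o'  (+1)
  8. substitute 'o' -> 'n'  (+1)
Edit distance = 7
Max length = max(8, 6) = 8
Similarity = 1 - 7/8
= 0.1250


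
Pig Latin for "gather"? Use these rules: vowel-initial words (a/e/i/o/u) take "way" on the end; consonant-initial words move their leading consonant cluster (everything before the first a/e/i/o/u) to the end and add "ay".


Word: "gather"
Starts with consonant(s) → move to end, add 'ay'
Consonant cluster: "g"
Pig Latin = "athergay"


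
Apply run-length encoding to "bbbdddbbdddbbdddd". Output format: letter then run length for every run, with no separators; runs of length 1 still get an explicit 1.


String: "bbbdddbbdddbbdddd"
Scanning for consecutive runs:
  'b' x 3
  'd' x 3
  'b' x 2
  'd' x 3
  'b' x 2
  'd' x 4
RLE = "b3d3b2d3b2d4"


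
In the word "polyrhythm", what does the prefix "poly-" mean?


Prefix: poly-
As in: polyrhythm -> poly- + rhythm
Meaning = many


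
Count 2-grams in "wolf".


Word: "wolf" (length 4)
Number of 2-grams = length - 2 + 1 = 4 - 2 + 1
= 3


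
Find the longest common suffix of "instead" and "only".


Word 1: "instead"
Word 2: "only"
Comparing from end:
  Pos -1: 'd' != 'y' (stop)
LCS = "" (length 0)


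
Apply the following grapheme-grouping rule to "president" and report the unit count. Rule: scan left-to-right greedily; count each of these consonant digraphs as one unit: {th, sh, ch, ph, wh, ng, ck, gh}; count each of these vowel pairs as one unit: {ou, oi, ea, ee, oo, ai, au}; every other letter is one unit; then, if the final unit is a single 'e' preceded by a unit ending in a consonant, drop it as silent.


Word: "president" (9 letters)
Left-to-right scan:
  [1] 'p' (letter)
  [2] 'r' (letter)
  [3] 'e' (letter)
  [4] 's' (letter)
  [5] 'i' (letter)
  [6] 'd' (letter)
  [7] 'e' (letter)
  [8] 'n' (letter)
  [9] 't' (letter)
Units from scan: 9
Sound units = 9 units


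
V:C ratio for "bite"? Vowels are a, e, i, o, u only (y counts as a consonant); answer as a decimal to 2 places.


Word: "bite"
Vowels (a,e,i,o,u): 2
Consonants: 2
Ratio = 2/2
= 1.00


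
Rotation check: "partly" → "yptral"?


Word: "partly", Candidate: "yptral"
Method: check if candidate is substring of word+word
"partlypartly" contains "yptral"? No
Is rotation = No


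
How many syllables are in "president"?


Word: "president"
Syllable breakdown: pres · i · dent
Counting: 3 parts
= 3 syllables


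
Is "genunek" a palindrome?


Word: "genunek"
Reversed: "kenuneg"
Forward == Backward? genunek != kenuneg
Palindrome = No


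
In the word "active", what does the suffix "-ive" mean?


Suffix: -ive
Example: active = act + -ive
Meaning = tending to


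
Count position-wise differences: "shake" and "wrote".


Comparing character by character (same length = 5):
  Pos 0: 's' vs 'w' !=
  Pos 1: 'h' vs 'r' !=
  Pos 2: 'a' vs 'o' !=
  Pos 3: 'k' vs 't' !=
  Pos 4: 'e' vs 'e' =
Hamming distance = 4


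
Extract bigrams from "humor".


Word: "humor" (length 5)
Number of bigrams = 5 - 2 + 1 = 4
  Position 0: "hu"
  Position 1: "um"
  Position 2: "mo"
  Position 3: "or"
Bigrams = "hu", "um", "mo", "or"


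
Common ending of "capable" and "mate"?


Word 1: "capable"
Word 2: "mate"
Comparing from end:
  Pos -1: 'e' == 'e'
  Pos -2: 'l' != 't' (stop)
LCS = "e" (length 1)


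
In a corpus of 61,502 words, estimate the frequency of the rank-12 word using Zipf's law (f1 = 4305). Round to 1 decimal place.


Zipf's law: f(r) = f(1) / r
f(1) = 4305
f(12) = 4305 / 12
= 358.8 occurrences


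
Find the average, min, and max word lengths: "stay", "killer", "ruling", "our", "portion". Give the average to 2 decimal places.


Lengths: "stay"=4, "killer"=6, "ruling"=6, "our"=3, "portion"=7
Sum = 26, Count = 5
Average = 26/5 = 5.20
= avg=5.20, min=3, max=7


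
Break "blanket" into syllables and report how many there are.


Word: "blanket"
Syllable breakdown: blan · ket
Counting: 2 parts
= 2 syllables


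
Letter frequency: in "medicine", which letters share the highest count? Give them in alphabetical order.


Word: "medicine"
Letter counts:
  'c': 1
  'd': 1
  'e': 2
  'i': 2
  'm': 1
  'n': 1
Maximum count = 2
Most frequent = 'e', 'i' (2 times each)


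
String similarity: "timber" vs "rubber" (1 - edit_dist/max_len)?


Word 1: "timber" (length 6)
Word 2: "rubber" (length 6)
One optimal edit sequence:
  1. substitute 't' -> 'r'  (+1)
  2. substitute 'i' -> 'u'  (+1)
  3. substitute 'm' -> 'b'  (+1)
  4. keep 'b'
  5. keep 'e'
  6. keep 'r'
Edit distance = 3
Max length = max(6, 6) = 6
Similarity = 1 - 3/6
= 0.5000


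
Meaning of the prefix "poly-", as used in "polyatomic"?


Prefix: poly-
Example: polyatomic (poly- + atomic)
Meaning = many


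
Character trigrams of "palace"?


Word: "palace" (length 6)
Number of trigrams = 6 - 3 + 1 = 4
  Position 0: "pal"
  Position 1: "ala"
  Position 2: "lac"
  Position 3: "ace"
Trigrams = "pal", "ala", "lac", "ace"


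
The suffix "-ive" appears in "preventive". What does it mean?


Suffix: -ive
Example: preventive (prevent + -ive)
Meaning = tending to


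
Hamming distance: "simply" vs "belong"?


Comparing character by character (same length = 6):
  Pos 0: 's' vs 'b' !=
  Pos 1: 'i' vs 'e' !=
  Pos 2: 'm' vs 'l' !=
  Pos 3: 'p' vs 'o' !=
  Pos 4: 'l' vs 'n' !=
  Pos 5: 'y' vs 'g' !=
Hamming distance = 6


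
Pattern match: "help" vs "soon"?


Pattern of "help": [0, 1, 2, 3]
Pattern of "soon": [0, 1, 1, 2]
Patterns do not match
Same pattern = No


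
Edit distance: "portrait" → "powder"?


Word 1: "portrait" (length 8)
Word 2: "powder" (length 6)
One optimal edit sequence (insert/delete/substitute each cost 1):
  1. keep 'p'
  2. keep 'o'
  3. delete 'r'  (+1)
  4. delete 't'  (+1)
  5. substitute 'r' -> 'w'  (+1)
  6. substitute 'a' -> 'd'  (+1)
  7. substitute 'i' -> 'e'  (+1)
  8. substitute 't' -> 'r'  (+1)
Total edit operations: 6
Edit distance = 6


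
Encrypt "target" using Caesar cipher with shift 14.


Word: "target"
Shift: 14
Each letter → (letter + shift) mod 26:
  't' (19) + 14 = 7 → 'h'
  'a' (0) + 14 = 14 → 'o'
  'r' (17) + 14 = 5 → 'f'
  'g' (6) + 14 = 20 → 'u'
  'e' (4) + 14 = 18 → 's'
  't' (19) + 14 = 7 → 'h'
Result = "hofush"


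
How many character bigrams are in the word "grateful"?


Word: "grateful" (length 8)
Number of 2-grams = length - 2 + 1 = 8 - 2 + 1
= 7


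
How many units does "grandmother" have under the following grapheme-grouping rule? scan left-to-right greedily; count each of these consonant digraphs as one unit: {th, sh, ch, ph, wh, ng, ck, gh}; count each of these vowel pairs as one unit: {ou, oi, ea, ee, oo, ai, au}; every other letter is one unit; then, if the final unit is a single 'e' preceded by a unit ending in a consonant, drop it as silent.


Word: "grandmother" (11 letters)
Left-to-right scan:
  [1] 'g' (letter)
  [2] 'r' (letter)
  [3] 'a' (letter)
  [4] 'n' (letter)
  [5] 'd' (letter)
  [6] 'm' (letter)
  [7] 'o' (letter)
  [8] 'th' (digraph)
  [9] 'e' (letter)
  [10] 'r' (letter)
Units from scan: 10
Sound units = 10 units


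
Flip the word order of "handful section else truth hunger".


Original: "handful section else truth hunger"
Words (1..n): handful | section | else | truth | hunger
Reversed (n..1): hunger | truth | else | section | handful
Result = "hunger truth else section handful"


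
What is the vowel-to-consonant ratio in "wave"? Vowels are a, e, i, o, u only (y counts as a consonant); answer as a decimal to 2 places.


Word: "wave"
Vowels (a,e,i,o,u): 2
Consonants: 2
Ratio = 2/2
= 1.00


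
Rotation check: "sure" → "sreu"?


Word: "sure", Candidate: "sreu"
Method: check if candidate is substring of word+word
"suresure" contains "sreu"? No
Is rotation = No


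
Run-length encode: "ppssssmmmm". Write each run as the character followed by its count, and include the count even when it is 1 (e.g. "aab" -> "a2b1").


String: "ppssssmmmm"
Scanning for consecutive runs:
  'p' x 2
  's' x 4
  'm' x 4
RLE = "p2s4m4"


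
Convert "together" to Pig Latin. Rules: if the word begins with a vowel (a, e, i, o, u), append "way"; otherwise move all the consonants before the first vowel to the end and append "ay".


Word: "together"
Starts with consonant(s) → move to end, add 'ay'
Consonant cluster: "t"
Pig Latin = "ogethertay"


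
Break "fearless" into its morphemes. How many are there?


Word: "fearless"
Morphemes: fear + -less
Each morpheme carries meaning
= 2 morphemes


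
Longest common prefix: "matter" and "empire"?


Word 1: "matter"
Word 2: "empire"
Comparing from start:
  Pos 0: 'm' != 'e' (stop)
LCP = "" (length 0)


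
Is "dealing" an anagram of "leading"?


Word 1: "leading" → sorted: adegiln
Word 2: "dealing" → sorted: adegiln
Same letters? adegiln == adegiln
Anagram = Yes


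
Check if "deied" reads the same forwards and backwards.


Word: "deied"
Reversed: "deied"
Forward == Backward? deied == deied
Palindrome = Yes


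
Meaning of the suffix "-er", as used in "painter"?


Suffix: -er
As in: painter -> paint + -er
Meaning = one who / more


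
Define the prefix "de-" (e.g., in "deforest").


Prefix: de-
Example: deforest = de- + forest
Meaning = remove / reverse


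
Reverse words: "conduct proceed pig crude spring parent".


Original: "conduct proceed pig crude spring parent"
Words (1..n): conduct | proceed | pig | crude | spring | parent
Reversed (n..1): parent | spring | crude | pig | proceed | conduct
Result = "parent spring crude pig proceed conduct"


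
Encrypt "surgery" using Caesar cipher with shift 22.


Word: "surgery"
Shift: 22
Each letter → (letter + shift) mod 26:
  's' (18) + 22 = 14 → 'o'
  'u' (20) + 22 = 16 → 'q'
  'r' (17) + 22 = 13 → 'n'
  'g' (6) + 22 = 2 → 'c'
  'e' (4) + 22 = 0 → 'a'
  'r' (17) + 22 = 13 → 'n'
  'y' (24) + 22 = 20 → 'u'
Result = "oqncanu"


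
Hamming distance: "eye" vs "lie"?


Comparing character by character (same length = 3):
  Pos 0: 'e' vs 'l' !=
  Pos 1: 'y' vs 'i' !=
  Pos 2: 'e' vs 'e' =
Hamming distance = 2


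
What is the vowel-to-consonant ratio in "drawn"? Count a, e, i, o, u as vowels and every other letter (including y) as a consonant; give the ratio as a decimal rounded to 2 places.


Word: "drawn"
Vowels (a,e,i,o,u): 1
Consonants: 4
Ratio = 1/4
= 0.25


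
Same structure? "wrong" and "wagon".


Pattern of "wrong": [0, 1, 2, 3, 4]
Pattern of "wagon": [0, 1, 2, 3, 4]
Patterns match
Same pattern = Yes


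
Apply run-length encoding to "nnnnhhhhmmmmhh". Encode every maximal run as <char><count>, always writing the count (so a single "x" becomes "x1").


String: "nnnnhhhhmmmmhh"
Scanning for consecutive runs:
  'n' x 4
  'h' x 4
  'm' x 4
  'h' x 2
RLE = "n4h4m4h2"


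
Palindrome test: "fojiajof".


Word: "fojiajof"
Reversed: "fojaijof"
Forward == Backward? fojiajof != fojaijof
Palindrome = No


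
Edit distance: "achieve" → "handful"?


Word 1: "achieve" (length 7)
Word 2: "handful" (length 7)
One optimal edit sequence (insert/delete/substitute each cost 1):
  1. substitute 'a' -> 'h'  (+1)
  2. substitute 'c' -> 'a'  (+1)
  3. substitute 'h' -> 'n'  (+1)
  4. substitute 'i' -> 'd'  (+1)
  5. substitute 'e' -> 'f'  (+1)
  6. substitute 'v' -> 'u'  (+1)
  7. substitute 'e' -> 'l'  (+1)
Total edit operations: 7
Edit distance = 7


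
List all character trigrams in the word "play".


Word: "play" (length 4)
Number of trigrams = 4 - 3 + 1 = 2
  Position 0: "pla"
  Position 1: "lay"
Trigrams = "pla", "lay"


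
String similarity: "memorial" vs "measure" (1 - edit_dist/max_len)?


Word 1: "memorial" (length 8)
Word 2: "measure" (length 7)
One optimal edit sequence:
  1. keep 'm'
  2. keep 'e'
  3. delete 'm'  (+1)
  4. substitute 'o' -> 'a'  (+1)
  5. substitute 'r' -> 's'  (+1)
  6. substitute 'i' -> 'u'  (+1)
  7. substitute 'a' -> 'r'  (+1)
  8. substitute 'l' -> 'e'  (+1)
Edit distance = 6
Max length = max(8, 7) = 8
Similarity = 1 - 6/8
= 0.2500


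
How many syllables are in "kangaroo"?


Word: "kangaroo"
Syllable breakdown: kan-ga-roo
Counting: 3 parts
= 3 syllables


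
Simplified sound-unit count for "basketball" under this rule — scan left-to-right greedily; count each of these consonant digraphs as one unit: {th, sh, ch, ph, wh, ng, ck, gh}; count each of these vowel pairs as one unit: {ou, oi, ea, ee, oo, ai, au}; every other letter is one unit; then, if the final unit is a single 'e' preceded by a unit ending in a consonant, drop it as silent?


Word: "basketball" (10 letters)
Left-to-right scan:
  (1) 'b' (letter)
  (2) 'a' (letter)
  (3) 's' (letter)
  (4) 'k' (letter)
  (5) 'e' (letter)
  (6) 't' (letter)
  (7) 'b' (letter)
  (8) 'a' (letter)
  (9) 'l' (letter)
  (10) 'l' (letter)
Units from scan: 10
Sound units = 10 units


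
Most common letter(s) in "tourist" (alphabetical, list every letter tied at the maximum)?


Word: "tourist"
Letter counts:
  'i': 1
  'o': 1
  'r': 1
  's': 1
  't': 2
  'u': 1
Maximum count = 2
Most frequent = 't' (2 times each)


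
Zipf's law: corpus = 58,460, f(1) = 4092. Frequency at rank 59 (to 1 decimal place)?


Zipf's law: f(r) = f(1) / r
f(1) = 4092
f(59) = 4092 / 59
= 69.4 occurrences


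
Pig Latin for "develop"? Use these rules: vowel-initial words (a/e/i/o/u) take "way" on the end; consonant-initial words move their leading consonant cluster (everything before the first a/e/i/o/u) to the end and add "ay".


Word: "develop"
Starts with consonant(s) → move to end, add 'ay'
Consonant cluster: "d"
Pig Latin = "evelopday"


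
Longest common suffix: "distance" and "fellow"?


Word 1: "distance"
Word 2: "fellow"
Comparing from end:
  Pos -1: 'e' != 'w' (stop)
LCS = "" (length 0)


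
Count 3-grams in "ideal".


Word: "ideal" (length 5)
Number of 3-grams = length - 3 + 1 = 5 - 3 + 1
= 3


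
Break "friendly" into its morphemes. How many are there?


Word: "friendly"
Morphemes: friend + -ly
Each morpheme carries meaning
= 2 morphemes


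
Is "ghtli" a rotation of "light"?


Word: "light", Candidate: "ghtli"
Method: check if candidate is substring of word+word
"lightlight" contains "ghtli"? Yes
Is rotation = Yes


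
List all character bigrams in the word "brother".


Word: "brother" (length 7)
Number of bigrams = 7 - 2 + 1 = 6
  Position 0: "br"
  Position 1: "ro"
  Position 2: "ot"
  Position 3: "th"
  Position 4: "he"
  Position 5: "er"
Bigrams = "br", "ro", "ot", "th", "he", "er"


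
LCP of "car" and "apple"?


Word 1: "car"
Word 2: "apple"
Comparing from start:
  Pos 0: 'c' != 'a' (stop)
LCP = "" (length 0)


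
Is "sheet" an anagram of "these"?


Word 1: "these" → sorted: eehst
Word 2: "sheet" → sorted: eehst
Same letters? eehst == eehst
Anagram = Yes


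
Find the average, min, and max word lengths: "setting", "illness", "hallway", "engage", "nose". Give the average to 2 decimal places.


Lengths: "setting"=7, "illness"=7, "hallway"=7, "engage"=6, "nose"=4
Sum = 31, Count = 5
Average = 31/5 = 6.20
= avg=6.20, min=4, max=7


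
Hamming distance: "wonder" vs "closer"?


Comparing character by character (same length = 6):
  Pos 0: 'w' vs 'c' !=
  Pos 1: 'o' vs 'l' !=
  Pos 2: 'n' vs 'o' !=
  Pos 3: 'd' vs 's' !=
  Pos 4: 'e' vs 'e' =
  Pos 5: 'r' vs 'r' =
Hamming distance = 4


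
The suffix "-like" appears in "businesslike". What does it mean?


Suffix: -like
As in: businesslike -> business + -like
Meaning = resembling


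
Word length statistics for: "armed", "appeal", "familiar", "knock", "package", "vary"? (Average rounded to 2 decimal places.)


Lengths: "armed"=5, "appeal"=6, "familiar"=8, "knock"=5, "package"=7, "vary"=4
Sum = 35, Count = 6
Average = 35/6 = 5.83
= avg=5.83, min=4, max=8


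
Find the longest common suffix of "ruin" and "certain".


Word 1: "ruin"
Word 2: "certain"
Comparing from end:
  Pos -1: 'n' == 'n'
  Pos -2: 'i' == 'i'
  Pos -3: 'u' != 'a' (stop)
LCS = "in" (length 2)


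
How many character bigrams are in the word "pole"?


Word: "pole" (length 4)
Number of 2-grams = length - 2 + 1 = 4 - 2 + 1
= 3


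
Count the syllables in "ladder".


Word: "ladder"
Syllable breakdown: lad-der
Counting: 2 parts
= 2 syllables


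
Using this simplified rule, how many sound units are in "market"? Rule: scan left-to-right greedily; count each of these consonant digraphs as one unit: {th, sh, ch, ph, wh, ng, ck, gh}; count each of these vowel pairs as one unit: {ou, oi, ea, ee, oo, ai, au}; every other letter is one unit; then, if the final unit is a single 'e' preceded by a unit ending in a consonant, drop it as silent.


Word: "market" (6 letters)
Left-to-right scan:
  [1] 'm' (letter)
  [2] 'a' (letter)
  [3] 'r' (letter)
  [4] 'k' (letter)
  [5] 'e' (letter)
  [6] 't' (letter)
Units from scan: 6
Sound units = 6 units


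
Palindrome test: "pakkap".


Word: "pakkap"
Reversed: "pakkap"
Forward == Backward? pakkap == pakkap
Palindrome = Yes


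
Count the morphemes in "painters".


Word: "painters"
Morphemes: paint | -er | -s
Each morpheme carries meaning
= 3 morphemes


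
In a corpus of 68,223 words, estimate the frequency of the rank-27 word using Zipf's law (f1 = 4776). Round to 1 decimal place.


Zipf's law: f(r) = f(1) / r
f(1) = 4776
f(27) = 4776 / 27
= 176.9 occurrences


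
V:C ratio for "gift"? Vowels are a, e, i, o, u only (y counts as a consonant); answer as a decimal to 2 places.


Word: "gift"
Vowels (a,e,i,o,u): 1
Consonants: 3
Ratio = 1/3
= 0.33


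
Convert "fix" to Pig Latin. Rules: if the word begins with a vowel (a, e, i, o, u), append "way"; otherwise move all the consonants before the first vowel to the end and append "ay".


Word: "fix"
Starts with consonant(s) → move to end, add 'ay'
Consonant cluster: "f"
Pig Latin = "ixfay"


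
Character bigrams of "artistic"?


Word: "artistic" (length 8)
Number of bigrams = 8 - 2 + 1 = 7
  Position 0: "ar"
  Position 1: "rt"
  Position 2: "ti"
  Position 3: "is"
  Position 4: "st"
  Position 5: "ti"
  Position 6: "ic"
Bigrams = "ar", "rt", "ti", "is", "st", "ti", "ic"


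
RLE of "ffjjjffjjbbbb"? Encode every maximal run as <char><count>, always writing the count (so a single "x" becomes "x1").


String: "ffjjjffjjbbbb"
Scanning for consecutive runs:
  'f' x 2
  'j' x 3
  'f' x 2
  'j' x 2
  'b' x 4
RLE = "f2j3f2j2b4"
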